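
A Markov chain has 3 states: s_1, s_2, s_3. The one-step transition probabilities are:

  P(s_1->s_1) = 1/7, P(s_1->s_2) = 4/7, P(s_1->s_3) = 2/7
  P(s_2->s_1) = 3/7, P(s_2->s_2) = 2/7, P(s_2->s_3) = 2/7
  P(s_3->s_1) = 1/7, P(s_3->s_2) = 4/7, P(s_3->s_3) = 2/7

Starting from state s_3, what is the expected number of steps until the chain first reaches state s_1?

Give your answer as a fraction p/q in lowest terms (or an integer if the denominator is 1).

Answer: 63/17

Derivation:
Let h_i = expected steps to first reach s_1 from state i.
Boundary: h_s_1 = 0.
First-step equations for the other states:
  h_s_2 = 1 + 3/7*h_s_1 + 2/7*h_s_2 + 2/7*h_s_3
  h_s_3 = 1 + 1/7*h_s_1 + 4/7*h_s_2 + 2/7*h_s_3

Substituting h_s_1 = 0 and rearranging gives the linear system (I - Q) h = 1:
  [5/7, -2/7] . (h_s_2, h_s_3) = 1
  [-4/7, 5/7] . (h_s_2, h_s_3) = 1

Solving yields:
  h_s_2 = 49/17
  h_s_3 = 63/17

Starting state is s_3, so the expected hitting time is h_s_3 = 63/17.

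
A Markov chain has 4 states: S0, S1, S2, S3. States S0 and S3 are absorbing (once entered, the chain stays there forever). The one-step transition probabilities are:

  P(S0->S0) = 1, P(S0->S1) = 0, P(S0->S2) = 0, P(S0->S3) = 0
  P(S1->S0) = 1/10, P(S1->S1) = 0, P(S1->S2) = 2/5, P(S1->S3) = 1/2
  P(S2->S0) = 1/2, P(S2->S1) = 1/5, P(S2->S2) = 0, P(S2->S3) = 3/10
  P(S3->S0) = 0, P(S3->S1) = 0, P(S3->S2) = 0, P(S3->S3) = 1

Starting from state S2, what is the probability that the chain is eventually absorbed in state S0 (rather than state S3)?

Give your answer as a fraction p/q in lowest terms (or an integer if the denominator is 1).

Let a_i = P(absorbed in S0 | start in state i).
Boundary conditions: a_S0 = 1, a_S3 = 0.
For each transient state i, a_i = sum_j P(i->j) * a_j:
  a_S1 = 1/10*a_S0 + 0*a_S1 + 2/5*a_S2 + 1/2*a_S3
  a_S2 = 1/2*a_S0 + 1/5*a_S1 + 0*a_S2 + 3/10*a_S3

Substituting a_S0 = 1 and a_S3 = 0, rearrange to (I - Q) a = r where r[i] = P(i -> S0):
  [1, -2/5] . (a_S1, a_S2) = 1/10
  [-1/5, 1] . (a_S1, a_S2) = 1/2

Solving yields:
  a_S1 = 15/46
  a_S2 = 13/23

Starting state is S2, so the absorption probability is a_S2 = 13/23.

Answer: 13/23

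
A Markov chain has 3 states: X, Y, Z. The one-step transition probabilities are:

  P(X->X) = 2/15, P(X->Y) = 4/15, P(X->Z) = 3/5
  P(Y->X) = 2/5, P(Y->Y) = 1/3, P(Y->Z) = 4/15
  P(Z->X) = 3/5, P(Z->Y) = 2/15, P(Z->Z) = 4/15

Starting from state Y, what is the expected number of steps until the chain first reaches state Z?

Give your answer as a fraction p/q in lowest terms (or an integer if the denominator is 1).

Answer: 285/106

Derivation:
Let h_i = expected steps to first reach Z from state i.
Boundary: h_Z = 0.
First-step equations for the other states:
  h_X = 1 + 2/15*h_X + 4/15*h_Y + 3/5*h_Z
  h_Y = 1 + 2/5*h_X + 1/3*h_Y + 4/15*h_Z

Substituting h_Z = 0 and rearranging gives the linear system (I - Q) h = 1:
  [13/15, -4/15] . (h_X, h_Y) = 1
  [-2/5, 2/3] . (h_X, h_Y) = 1

Solving yields:
  h_X = 105/53
  h_Y = 285/106

Starting state is Y, so the expected hitting time is h_Y = 285/106.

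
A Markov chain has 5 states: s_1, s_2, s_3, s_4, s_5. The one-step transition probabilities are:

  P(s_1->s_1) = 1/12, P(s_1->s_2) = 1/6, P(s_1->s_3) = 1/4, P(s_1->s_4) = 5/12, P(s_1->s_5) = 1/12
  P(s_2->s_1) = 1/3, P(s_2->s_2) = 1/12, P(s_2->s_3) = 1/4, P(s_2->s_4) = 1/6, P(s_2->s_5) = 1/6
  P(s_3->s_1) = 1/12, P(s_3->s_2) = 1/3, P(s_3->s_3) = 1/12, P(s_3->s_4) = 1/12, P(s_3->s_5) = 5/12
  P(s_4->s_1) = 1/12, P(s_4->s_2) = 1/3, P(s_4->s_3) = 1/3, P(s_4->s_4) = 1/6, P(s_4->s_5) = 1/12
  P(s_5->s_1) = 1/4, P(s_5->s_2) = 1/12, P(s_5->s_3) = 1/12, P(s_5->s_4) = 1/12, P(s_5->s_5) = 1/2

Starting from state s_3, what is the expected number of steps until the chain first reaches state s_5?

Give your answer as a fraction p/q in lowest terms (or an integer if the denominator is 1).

Answer: 6138/1541

Derivation:
Let h_i = expected steps to first reach s_5 from state i.
Boundary: h_s_5 = 0.
First-step equations for the other states:
  h_s_1 = 1 + 1/12*h_s_1 + 1/6*h_s_2 + 1/4*h_s_3 + 5/12*h_s_4 + 1/12*h_s_5
  h_s_2 = 1 + 1/3*h_s_1 + 1/12*h_s_2 + 1/4*h_s_3 + 1/6*h_s_4 + 1/6*h_s_5
  h_s_3 = 1 + 1/12*h_s_1 + 1/3*h_s_2 + 1/12*h_s_3 + 1/12*h_s_4 + 5/12*h_s_5
  h_s_4 = 1 + 1/12*h_s_1 + 1/3*h_s_2 + 1/3*h_s_3 + 1/6*h_s_4 + 1/12*h_s_5

Substituting h_s_5 = 0 and rearranging gives the linear system (I - Q) h = 1:
  [11/12, -1/6, -1/4, -5/12] . (h_s_1, h_s_2, h_s_3, h_s_4) = 1
  [-1/3, 11/12, -1/4, -1/6] . (h_s_1, h_s_2, h_s_3, h_s_4) = 1
  [-1/12, -1/3, 11/12, -1/12] . (h_s_1, h_s_2, h_s_3, h_s_4) = 1
  [-1/12, -1/3, -1/3, 5/6] . (h_s_1, h_s_2, h_s_3, h_s_4) = 1

Solving yields:
  h_s_1 = 8616/1541
  h_s_2 = 8010/1541
  h_s_3 = 6138/1541
  h_s_4 = 8370/1541

Starting state is s_3, so the expected hitting time is h_s_3 = 6138/1541.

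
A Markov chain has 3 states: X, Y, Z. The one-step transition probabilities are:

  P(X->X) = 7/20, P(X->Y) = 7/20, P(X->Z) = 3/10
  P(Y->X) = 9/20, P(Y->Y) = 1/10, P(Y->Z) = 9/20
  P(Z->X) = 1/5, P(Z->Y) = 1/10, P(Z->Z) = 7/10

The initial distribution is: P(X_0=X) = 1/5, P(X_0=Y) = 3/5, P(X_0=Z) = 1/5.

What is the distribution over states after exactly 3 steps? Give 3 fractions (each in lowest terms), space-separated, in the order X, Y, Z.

Propagating the distribution step by step (d_{t+1} = d_t * P):
d_0 = (X=1/5, Y=3/5, Z=1/5)
  d_1[X] = 1/5*7/20 + 3/5*9/20 + 1/5*1/5 = 19/50
  d_1[Y] = 1/5*7/20 + 3/5*1/10 + 1/5*1/10 = 3/20
  d_1[Z] = 1/5*3/10 + 3/5*9/20 + 1/5*7/10 = 47/100
d_1 = (X=19/50, Y=3/20, Z=47/100)
  d_2[X] = 19/50*7/20 + 3/20*9/20 + 47/100*1/5 = 589/2000
  d_2[Y] = 19/50*7/20 + 3/20*1/10 + 47/100*1/10 = 39/200
  d_2[Z] = 19/50*3/10 + 3/20*9/20 + 47/100*7/10 = 1021/2000
d_2 = (X=589/2000, Y=39/200, Z=1021/2000)
  d_3[X] = 589/2000*7/20 + 39/200*9/20 + 1021/2000*1/5 = 11717/40000
  d_3[Y] = 589/2000*7/20 + 39/200*1/10 + 1021/2000*1/10 = 1389/8000
  d_3[Z] = 589/2000*3/10 + 39/200*9/20 + 1021/2000*7/10 = 10669/20000
d_3 = (X=11717/40000, Y=1389/8000, Z=10669/20000)

Answer: 11717/40000 1389/8000 10669/20000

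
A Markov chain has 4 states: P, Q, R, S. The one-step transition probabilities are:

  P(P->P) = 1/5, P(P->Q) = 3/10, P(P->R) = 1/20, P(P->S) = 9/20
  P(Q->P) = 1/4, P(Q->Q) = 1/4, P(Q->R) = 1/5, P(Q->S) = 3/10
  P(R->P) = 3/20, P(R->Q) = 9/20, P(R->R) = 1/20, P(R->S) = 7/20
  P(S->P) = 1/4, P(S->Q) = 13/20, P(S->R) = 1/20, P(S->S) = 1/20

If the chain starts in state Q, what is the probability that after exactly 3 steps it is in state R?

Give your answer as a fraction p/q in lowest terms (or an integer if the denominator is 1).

Answer: 907/8000

Derivation:
Computing P^3 by repeated multiplication:
P^1 =
  P: [1/5, 3/10, 1/20, 9/20]
  Q: [1/4, 1/4, 1/5, 3/10]
  R: [3/20, 9/20, 1/20, 7/20]
  S: [1/4, 13/20, 1/20, 1/20]
P^2 =
  P: [47/200, 9/20, 19/200, 11/50]
  Q: [87/400, 169/400, 7/80, 109/400]
  R: [19/80, 163/400, 47/400, 19/80]
  S: [93/400, 117/400, 59/400, 131/400]
P^3 =
  P: [183/800, 59/160, 47/400, 57/200]
  Q: [1843/8000, 3099/8000, 907/8000, 2151/8000]
  R: [1811/8000, 3043/8000, 889/8000, 2257/8000]
  S: [1789/8000, 3377/8000, 751/8000, 2083/8000]

(P^3)[Q -> R] = 907/8000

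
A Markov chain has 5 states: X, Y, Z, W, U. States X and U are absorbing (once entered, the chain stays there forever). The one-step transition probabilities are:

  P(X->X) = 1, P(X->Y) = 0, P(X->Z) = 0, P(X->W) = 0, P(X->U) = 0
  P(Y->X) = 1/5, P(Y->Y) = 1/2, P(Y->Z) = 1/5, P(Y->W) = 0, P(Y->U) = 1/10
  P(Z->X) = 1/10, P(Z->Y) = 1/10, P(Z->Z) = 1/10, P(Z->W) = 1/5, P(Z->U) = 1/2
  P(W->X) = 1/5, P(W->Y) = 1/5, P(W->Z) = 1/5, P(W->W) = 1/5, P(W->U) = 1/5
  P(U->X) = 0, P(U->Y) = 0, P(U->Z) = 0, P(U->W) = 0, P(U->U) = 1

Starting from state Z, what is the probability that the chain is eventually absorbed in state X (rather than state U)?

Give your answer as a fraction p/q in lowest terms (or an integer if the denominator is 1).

Let a_i = P(absorbed in X | start in state i).
Boundary conditions: a_X = 1, a_U = 0.
For each transient state i, a_i = sum_j P(i->j) * a_j:
  a_Y = 1/5*a_X + 1/2*a_Y + 1/5*a_Z + 0*a_W + 1/10*a_U
  a_Z = 1/10*a_X + 1/10*a_Y + 1/10*a_Z + 1/5*a_W + 1/2*a_U
  a_W = 1/5*a_X + 1/5*a_Y + 1/5*a_Z + 1/5*a_W + 1/5*a_U

Substituting a_X = 1 and a_U = 0, rearrange to (I - Q) a = r where r[i] = P(i -> X):
  [1/2, -1/5, 0] . (a_Y, a_Z, a_W) = 1/5
  [-1/10, 9/10, -1/5] . (a_Y, a_Z, a_W) = 1/10
  [-1/5, -1/5, 4/5] . (a_Y, a_Z, a_W) = 1/5

Solving yields:
  a_Y = 40/79
  a_Z = 21/79
  a_W = 35/79

Starting state is Z, so the absorption probability is a_Z = 21/79.

Answer: 21/79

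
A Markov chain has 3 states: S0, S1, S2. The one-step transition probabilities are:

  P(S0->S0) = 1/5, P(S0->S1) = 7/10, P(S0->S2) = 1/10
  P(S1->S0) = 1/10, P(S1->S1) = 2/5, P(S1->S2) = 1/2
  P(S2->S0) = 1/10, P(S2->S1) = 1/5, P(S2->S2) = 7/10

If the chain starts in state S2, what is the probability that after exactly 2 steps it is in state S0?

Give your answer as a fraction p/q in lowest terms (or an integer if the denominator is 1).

Computing P^2 by repeated multiplication:
P^1 =
  S0: [1/5, 7/10, 1/10]
  S1: [1/10, 2/5, 1/2]
  S2: [1/10, 1/5, 7/10]
P^2 =
  S0: [3/25, 11/25, 11/25]
  S1: [11/100, 33/100, 14/25]
  S2: [11/100, 29/100, 3/5]

(P^2)[S2 -> S0] = 11/100

Answer: 11/100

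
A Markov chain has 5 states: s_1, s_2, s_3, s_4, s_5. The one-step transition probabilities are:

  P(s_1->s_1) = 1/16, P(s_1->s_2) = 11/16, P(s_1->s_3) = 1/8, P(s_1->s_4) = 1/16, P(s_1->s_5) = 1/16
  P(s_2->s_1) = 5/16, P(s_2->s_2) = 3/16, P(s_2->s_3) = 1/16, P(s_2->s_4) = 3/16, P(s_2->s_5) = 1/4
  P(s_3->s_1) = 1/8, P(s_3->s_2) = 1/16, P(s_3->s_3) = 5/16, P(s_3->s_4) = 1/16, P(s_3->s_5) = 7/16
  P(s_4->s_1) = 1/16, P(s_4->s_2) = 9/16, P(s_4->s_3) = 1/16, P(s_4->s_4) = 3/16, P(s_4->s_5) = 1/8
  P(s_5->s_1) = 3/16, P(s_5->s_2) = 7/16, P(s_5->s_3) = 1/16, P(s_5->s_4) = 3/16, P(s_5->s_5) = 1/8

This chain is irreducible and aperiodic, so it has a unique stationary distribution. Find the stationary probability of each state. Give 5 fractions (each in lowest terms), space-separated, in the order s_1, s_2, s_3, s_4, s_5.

The stationary distribution satisfies pi = pi * P, i.e.:
  pi_s_1 = 1/16*pi_s_1 + 5/16*pi_s_2 + 1/8*pi_s_3 + 1/16*pi_s_4 + 3/16*pi_s_5
  pi_s_2 = 11/16*pi_s_1 + 3/16*pi_s_2 + 1/16*pi_s_3 + 9/16*pi_s_4 + 7/16*pi_s_5
  pi_s_3 = 1/8*pi_s_1 + 1/16*pi_s_2 + 5/16*pi_s_3 + 1/16*pi_s_4 + 1/16*pi_s_5
  pi_s_4 = 1/16*pi_s_1 + 3/16*pi_s_2 + 1/16*pi_s_3 + 3/16*pi_s_4 + 3/16*pi_s_5
  pi_s_5 = 1/16*pi_s_1 + 1/4*pi_s_2 + 7/16*pi_s_3 + 1/8*pi_s_4 + 1/8*pi_s_5
with normalization: pi_s_1 + pi_s_2 + pi_s_3 + pi_s_4 + pi_s_5 = 1.

Using the first 4 balance equations plus normalization, the linear system A*pi = b is:
  [-15/16, 5/16, 1/8, 1/16, 3/16] . pi = 0
  [11/16, -13/16, 1/16, 9/16, 7/16] . pi = 0
  [1/8, 1/16, -11/16, 1/16, 1/16] . pi = 0
  [1/16, 3/16, 1/16, -13/16, 3/16] . pi = 0
  [1, 1, 1, 1, 1] . pi = 1

Solving yields:
  pi_s_1 = 1559/8395
  pi_s_2 = 2503/6716
  pi_s_3 = 1659/16790
  pi_s_4 = 2551/16790
  pi_s_5 = 6409/33580

Verification (pi * P):
  1559/8395*1/16 + 2503/6716*5/16 + 1659/16790*1/8 + 2551/16790*1/16 + 6409/33580*3/16 = 1559/8395 = pi_s_1  (ok)
  1559/8395*11/16 + 2503/6716*3/16 + 1659/16790*1/16 + 2551/16790*9/16 + 6409/33580*7/16 = 2503/6716 = pi_s_2  (ok)
  1559/8395*1/8 + 2503/6716*1/16 + 1659/16790*5/16 + 2551/16790*1/16 + 6409/33580*1/16 = 1659/16790 = pi_s_3  (ok)
  1559/8395*1/16 + 2503/6716*3/16 + 1659/16790*1/16 + 2551/16790*3/16 + 6409/33580*3/16 = 2551/16790 = pi_s_4  (ok)
  1559/8395*1/16 + 2503/6716*1/4 + 1659/16790*7/16 + 2551/16790*1/8 + 6409/33580*1/8 = 6409/33580 = pi_s_5  (ok)

Answer: 1559/8395 2503/6716 1659/16790 2551/16790 6409/33580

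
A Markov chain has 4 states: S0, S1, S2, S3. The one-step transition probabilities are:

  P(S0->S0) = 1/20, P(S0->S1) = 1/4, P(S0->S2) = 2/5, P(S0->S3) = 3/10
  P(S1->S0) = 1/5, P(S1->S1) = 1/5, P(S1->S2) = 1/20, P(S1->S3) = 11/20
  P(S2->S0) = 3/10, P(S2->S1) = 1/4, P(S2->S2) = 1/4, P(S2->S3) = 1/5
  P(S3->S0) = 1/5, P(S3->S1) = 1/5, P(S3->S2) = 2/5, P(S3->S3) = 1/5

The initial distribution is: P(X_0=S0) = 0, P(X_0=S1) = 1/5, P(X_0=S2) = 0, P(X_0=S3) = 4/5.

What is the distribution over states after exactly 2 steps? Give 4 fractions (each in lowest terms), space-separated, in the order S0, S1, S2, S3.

Answer: 203/1000 453/2000 561/2000 29/100

Derivation:
Propagating the distribution step by step (d_{t+1} = d_t * P):
d_0 = (S0=0, S1=1/5, S2=0, S3=4/5)
  d_1[S0] = 0*1/20 + 1/5*1/5 + 0*3/10 + 4/5*1/5 = 1/5
  d_1[S1] = 0*1/4 + 1/5*1/5 + 0*1/4 + 4/5*1/5 = 1/5
  d_1[S2] = 0*2/5 + 1/5*1/20 + 0*1/4 + 4/5*2/5 = 33/100
  d_1[S3] = 0*3/10 + 1/5*11/20 + 0*1/5 + 4/5*1/5 = 27/100
d_1 = (S0=1/5, S1=1/5, S2=33/100, S3=27/100)
  d_2[S0] = 1/5*1/20 + 1/5*1/5 + 33/100*3/10 + 27/100*1/5 = 203/1000
  d_2[S1] = 1/5*1/4 + 1/5*1/5 + 33/100*1/4 + 27/100*1/5 = 453/2000
  d_2[S2] = 1/5*2/5 + 1/5*1/20 + 33/100*1/4 + 27/100*2/5 = 561/2000
  d_2[S3] = 1/5*3/10 + 1/5*11/20 + 33/100*1/5 + 27/100*1/5 = 29/100
d_2 = (S0=203/1000, S1=453/2000, S2=561/2000, S3=29/100)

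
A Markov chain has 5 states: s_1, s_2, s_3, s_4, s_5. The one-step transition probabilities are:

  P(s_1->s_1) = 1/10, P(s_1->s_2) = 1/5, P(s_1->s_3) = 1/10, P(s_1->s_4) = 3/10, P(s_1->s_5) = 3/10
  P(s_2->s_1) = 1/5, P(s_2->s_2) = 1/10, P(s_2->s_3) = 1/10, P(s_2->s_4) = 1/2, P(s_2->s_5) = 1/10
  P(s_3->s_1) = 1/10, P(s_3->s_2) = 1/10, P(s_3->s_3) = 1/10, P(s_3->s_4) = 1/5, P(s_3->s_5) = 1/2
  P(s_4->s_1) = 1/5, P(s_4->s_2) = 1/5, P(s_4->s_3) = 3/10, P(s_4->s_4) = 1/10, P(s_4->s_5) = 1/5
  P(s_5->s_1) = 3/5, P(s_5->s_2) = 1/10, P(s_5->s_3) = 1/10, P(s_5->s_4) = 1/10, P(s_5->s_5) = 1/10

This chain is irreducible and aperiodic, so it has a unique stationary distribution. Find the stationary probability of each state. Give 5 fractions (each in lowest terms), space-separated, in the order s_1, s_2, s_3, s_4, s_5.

Answer: 996/3943 2329/15772 571/3943 1767/7886 3641/15772

Derivation:
The stationary distribution satisfies pi = pi * P, i.e.:
  pi_s_1 = 1/10*pi_s_1 + 1/5*pi_s_2 + 1/10*pi_s_3 + 1/5*pi_s_4 + 3/5*pi_s_5
  pi_s_2 = 1/5*pi_s_1 + 1/10*pi_s_2 + 1/10*pi_s_3 + 1/5*pi_s_4 + 1/10*pi_s_5
  pi_s_3 = 1/10*pi_s_1 + 1/10*pi_s_2 + 1/10*pi_s_3 + 3/10*pi_s_4 + 1/10*pi_s_5
  pi_s_4 = 3/10*pi_s_1 + 1/2*pi_s_2 + 1/5*pi_s_3 + 1/10*pi_s_4 + 1/10*pi_s_5
  pi_s_5 = 3/10*pi_s_1 + 1/10*pi_s_2 + 1/2*pi_s_3 + 1/5*pi_s_4 + 1/10*pi_s_5
with normalization: pi_s_1 + pi_s_2 + pi_s_3 + pi_s_4 + pi_s_5 = 1.

Using the first 4 balance equations plus normalization, the linear system A*pi = b is:
  [-9/10, 1/5, 1/10, 1/5, 3/5] . pi = 0
  [1/5, -9/10, 1/10, 1/5, 1/10] . pi = 0
  [1/10, 1/10, -9/10, 3/10, 1/10] . pi = 0
  [3/10, 1/2, 1/5, -9/10, 1/10] . pi = 0
  [1, 1, 1, 1, 1] . pi = 1

Solving yields:
  pi_s_1 = 996/3943
  pi_s_2 = 2329/15772
  pi_s_3 = 571/3943
  pi_s_4 = 1767/7886
  pi_s_5 = 3641/15772

Verification (pi * P):
  996/3943*1/10 + 2329/15772*1/5 + 571/3943*1/10 + 1767/7886*1/5 + 3641/15772*3/5 = 996/3943 = pi_s_1  (ok)
  996/3943*1/5 + 2329/15772*1/10 + 571/3943*1/10 + 1767/7886*1/5 + 3641/15772*1/10 = 2329/15772 = pi_s_2  (ok)
  996/3943*1/10 + 2329/15772*1/10 + 571/3943*1/10 + 1767/7886*3/10 + 3641/15772*1/10 = 571/3943 = pi_s_3  (ok)
  996/3943*3/10 + 2329/15772*1/2 + 571/3943*1/5 + 1767/7886*1/10 + 3641/15772*1/10 = 1767/7886 = pi_s_4  (ok)
  996/3943*3/10 + 2329/15772*1/10 + 571/3943*1/2 + 1767/7886*1/5 + 3641/15772*1/10 = 3641/15772 = pi_s_5  (ok)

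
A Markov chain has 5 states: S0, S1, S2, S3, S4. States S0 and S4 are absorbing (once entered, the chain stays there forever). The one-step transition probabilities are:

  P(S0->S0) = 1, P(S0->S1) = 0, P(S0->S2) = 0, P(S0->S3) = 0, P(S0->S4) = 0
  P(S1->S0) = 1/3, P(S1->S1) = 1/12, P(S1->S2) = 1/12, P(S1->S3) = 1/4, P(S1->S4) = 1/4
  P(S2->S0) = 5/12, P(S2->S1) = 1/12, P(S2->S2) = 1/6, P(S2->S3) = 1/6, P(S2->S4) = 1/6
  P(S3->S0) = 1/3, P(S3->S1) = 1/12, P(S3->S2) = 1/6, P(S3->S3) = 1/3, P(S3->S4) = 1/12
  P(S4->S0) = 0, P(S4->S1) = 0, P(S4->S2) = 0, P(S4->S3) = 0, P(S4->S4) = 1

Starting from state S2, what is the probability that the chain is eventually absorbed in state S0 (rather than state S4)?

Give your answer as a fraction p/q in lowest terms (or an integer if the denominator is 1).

Let a_i = P(absorbed in S0 | start in state i).
Boundary conditions: a_S0 = 1, a_S4 = 0.
For each transient state i, a_i = sum_j P(i->j) * a_j:
  a_S1 = 1/3*a_S0 + 1/12*a_S1 + 1/12*a_S2 + 1/4*a_S3 + 1/4*a_S4
  a_S2 = 5/12*a_S0 + 1/12*a_S1 + 1/6*a_S2 + 1/6*a_S3 + 1/6*a_S4
  a_S3 = 1/3*a_S0 + 1/12*a_S1 + 1/6*a_S2 + 1/3*a_S3 + 1/12*a_S4

Substituting a_S0 = 1 and a_S4 = 0, rearrange to (I - Q) a = r where r[i] = P(i -> S0):
  [11/12, -1/12, -1/4] . (a_S1, a_S2, a_S3) = 1/3
  [-1/12, 5/6, -1/6] . (a_S1, a_S2, a_S3) = 5/12
  [-1/12, -1/6, 2/3] . (a_S1, a_S2, a_S3) = 1/3

Solving yields:
  a_S1 = 251/395
  a_S2 = 113/158
  a_S3 = 599/790

Starting state is S2, so the absorption probability is a_S2 = 113/158.

Answer: 113/158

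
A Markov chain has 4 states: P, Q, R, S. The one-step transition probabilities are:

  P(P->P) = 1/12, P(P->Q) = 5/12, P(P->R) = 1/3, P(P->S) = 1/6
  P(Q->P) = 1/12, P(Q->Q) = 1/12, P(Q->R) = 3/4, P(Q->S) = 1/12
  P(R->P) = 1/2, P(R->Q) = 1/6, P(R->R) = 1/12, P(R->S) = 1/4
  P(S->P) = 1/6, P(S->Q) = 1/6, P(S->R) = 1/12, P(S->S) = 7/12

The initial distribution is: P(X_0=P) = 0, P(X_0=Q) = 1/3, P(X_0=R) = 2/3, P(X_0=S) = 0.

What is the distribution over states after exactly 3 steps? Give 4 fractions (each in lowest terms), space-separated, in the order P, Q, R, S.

Propagating the distribution step by step (d_{t+1} = d_t * P):
d_0 = (P=0, Q=1/3, R=2/3, S=0)
  d_1[P] = 0*1/12 + 1/3*1/12 + 2/3*1/2 + 0*1/6 = 13/36
  d_1[Q] = 0*5/12 + 1/3*1/12 + 2/3*1/6 + 0*1/6 = 5/36
  d_1[R] = 0*1/3 + 1/3*3/4 + 2/3*1/12 + 0*1/12 = 11/36
  d_1[S] = 0*1/6 + 1/3*1/12 + 2/3*1/4 + 0*7/12 = 7/36
d_1 = (P=13/36, Q=5/36, R=11/36, S=7/36)
  d_2[P] = 13/36*1/12 + 5/36*1/12 + 11/36*1/2 + 7/36*1/6 = 49/216
  d_2[Q] = 13/36*5/12 + 5/36*1/12 + 11/36*1/6 + 7/36*1/6 = 53/216
  d_2[R] = 13/36*1/3 + 5/36*3/4 + 11/36*1/12 + 7/36*1/12 = 115/432
  d_2[S] = 13/36*1/6 + 5/36*1/12 + 11/36*1/4 + 7/36*7/12 = 113/432
d_2 = (P=49/216, Q=53/216, R=115/432, S=113/432)
  d_3[P] = 49/216*1/12 + 53/216*1/12 + 115/432*1/2 + 113/432*1/6 = 35/162
  d_3[Q] = 49/216*5/12 + 53/216*1/12 + 115/432*1/6 + 113/432*1/6 = 263/1296
  d_3[R] = 49/216*1/3 + 53/216*3/4 + 115/432*1/12 + 113/432*1/12 = 787/2592
  d_3[S] = 49/216*1/6 + 53/216*1/12 + 115/432*1/4 + 113/432*7/12 = 719/2592
d_3 = (P=35/162, Q=263/1296, R=787/2592, S=719/2592)

Answer: 35/162 263/1296 787/2592 719/2592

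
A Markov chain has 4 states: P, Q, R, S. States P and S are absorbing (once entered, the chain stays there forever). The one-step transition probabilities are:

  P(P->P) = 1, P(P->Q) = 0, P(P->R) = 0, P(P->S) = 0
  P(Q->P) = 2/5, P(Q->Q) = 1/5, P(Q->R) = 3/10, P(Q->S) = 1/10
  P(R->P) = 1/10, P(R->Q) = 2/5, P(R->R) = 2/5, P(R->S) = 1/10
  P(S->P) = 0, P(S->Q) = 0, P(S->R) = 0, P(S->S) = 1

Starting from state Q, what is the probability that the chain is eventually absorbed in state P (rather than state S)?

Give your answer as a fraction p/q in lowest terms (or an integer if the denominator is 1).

Answer: 3/4

Derivation:
Let a_i = P(absorbed in P | start in state i).
Boundary conditions: a_P = 1, a_S = 0.
For each transient state i, a_i = sum_j P(i->j) * a_j:
  a_Q = 2/5*a_P + 1/5*a_Q + 3/10*a_R + 1/10*a_S
  a_R = 1/10*a_P + 2/5*a_Q + 2/5*a_R + 1/10*a_S

Substituting a_P = 1 and a_S = 0, rearrange to (I - Q) a = r where r[i] = P(i -> P):
  [4/5, -3/10] . (a_Q, a_R) = 2/5
  [-2/5, 3/5] . (a_Q, a_R) = 1/10

Solving yields:
  a_Q = 3/4
  a_R = 2/3

Starting state is Q, so the absorption probability is a_Q = 3/4.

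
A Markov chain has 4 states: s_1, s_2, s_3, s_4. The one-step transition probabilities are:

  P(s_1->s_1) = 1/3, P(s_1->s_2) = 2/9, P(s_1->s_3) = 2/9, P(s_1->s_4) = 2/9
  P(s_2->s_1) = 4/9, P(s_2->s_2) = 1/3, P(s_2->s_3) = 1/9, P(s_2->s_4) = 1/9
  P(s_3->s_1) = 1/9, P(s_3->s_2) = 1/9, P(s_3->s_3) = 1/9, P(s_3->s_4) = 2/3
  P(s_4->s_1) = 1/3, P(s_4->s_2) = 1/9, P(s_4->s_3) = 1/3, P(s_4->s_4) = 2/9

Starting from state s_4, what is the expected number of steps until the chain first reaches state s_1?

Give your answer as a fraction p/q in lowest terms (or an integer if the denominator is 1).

Answer: 231/68

Derivation:
Let h_i = expected steps to first reach s_1 from state i.
Boundary: h_s_1 = 0.
First-step equations for the other states:
  h_s_2 = 1 + 4/9*h_s_1 + 1/3*h_s_2 + 1/9*h_s_3 + 1/9*h_s_4
  h_s_3 = 1 + 1/9*h_s_1 + 1/9*h_s_2 + 1/9*h_s_3 + 2/3*h_s_4
  h_s_4 = 1 + 1/3*h_s_1 + 1/9*h_s_2 + 1/3*h_s_3 + 2/9*h_s_4

Substituting h_s_1 = 0 and rearranging gives the linear system (I - Q) h = 1:
  [2/3, -1/9, -1/9] . (h_s_2, h_s_3, h_s_4) = 1
  [-1/9, 8/9, -2/3] . (h_s_2, h_s_3, h_s_4) = 1
  [-1/9, -1/3, 7/9] . (h_s_2, h_s_3, h_s_4) = 1

Solving yields:
  h_s_2 = 93/34
  h_s_3 = 273/68
  h_s_4 = 231/68

Starting state is s_4, so the expected hitting time is h_s_4 = 231/68.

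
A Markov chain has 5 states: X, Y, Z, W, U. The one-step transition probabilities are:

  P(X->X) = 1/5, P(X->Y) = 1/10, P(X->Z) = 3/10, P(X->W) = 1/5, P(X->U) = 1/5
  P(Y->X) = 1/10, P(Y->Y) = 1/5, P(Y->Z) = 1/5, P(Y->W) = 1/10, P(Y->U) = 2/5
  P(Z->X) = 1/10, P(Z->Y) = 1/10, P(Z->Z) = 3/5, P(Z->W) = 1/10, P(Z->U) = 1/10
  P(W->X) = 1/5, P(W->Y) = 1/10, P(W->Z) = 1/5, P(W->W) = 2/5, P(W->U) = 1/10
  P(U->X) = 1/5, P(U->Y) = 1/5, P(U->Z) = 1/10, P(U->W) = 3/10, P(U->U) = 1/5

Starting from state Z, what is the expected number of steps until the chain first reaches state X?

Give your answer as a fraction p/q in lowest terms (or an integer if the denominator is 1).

Let h_i = expected steps to first reach X from state i.
Boundary: h_X = 0.
First-step equations for the other states:
  h_Y = 1 + 1/10*h_X + 1/5*h_Y + 1/5*h_Z + 1/10*h_W + 2/5*h_U
  h_Z = 1 + 1/10*h_X + 1/10*h_Y + 3/5*h_Z + 1/10*h_W + 1/10*h_U
  h_W = 1 + 1/5*h_X + 1/10*h_Y + 1/5*h_Z + 2/5*h_W + 1/10*h_U
  h_U = 1 + 1/5*h_X + 1/5*h_Y + 1/10*h_Z + 3/10*h_W + 1/5*h_U

Substituting h_X = 0 and rearranging gives the linear system (I - Q) h = 1:
  [4/5, -1/5, -1/10, -2/5] . (h_Y, h_Z, h_W, h_U) = 1
  [-1/10, 2/5, -1/10, -1/10] . (h_Y, h_Z, h_W, h_U) = 1
  [-1/10, -1/5, 3/5, -1/10] . (h_Y, h_Z, h_W, h_U) = 1
  [-1/5, -1/10, -3/10, 4/5] . (h_Y, h_Z, h_W, h_U) = 1

Solving yields:
  h_Y = 865/122
  h_Z = 455/61
  h_W = 390/61
  h_U = 775/122

Starting state is Z, so the expected hitting time is h_Z = 455/61.

Answer: 455/61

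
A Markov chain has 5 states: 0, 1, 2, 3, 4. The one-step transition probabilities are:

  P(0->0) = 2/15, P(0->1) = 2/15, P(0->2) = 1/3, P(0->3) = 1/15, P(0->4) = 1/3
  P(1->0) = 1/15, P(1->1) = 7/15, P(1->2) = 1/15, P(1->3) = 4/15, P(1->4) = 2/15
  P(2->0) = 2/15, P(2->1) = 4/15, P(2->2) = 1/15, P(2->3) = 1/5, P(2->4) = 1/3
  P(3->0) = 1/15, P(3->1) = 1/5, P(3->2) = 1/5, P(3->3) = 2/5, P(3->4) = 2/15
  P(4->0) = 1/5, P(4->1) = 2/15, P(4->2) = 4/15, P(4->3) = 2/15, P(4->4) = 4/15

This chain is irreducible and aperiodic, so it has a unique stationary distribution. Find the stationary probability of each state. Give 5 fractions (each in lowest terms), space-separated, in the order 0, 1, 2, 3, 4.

Answer: 3713/32223 8311/32223 5563/32223 7538/32223 2366/10741

Derivation:
The stationary distribution satisfies pi = pi * P, i.e.:
  pi_0 = 2/15*pi_0 + 1/15*pi_1 + 2/15*pi_2 + 1/15*pi_3 + 1/5*pi_4
  pi_1 = 2/15*pi_0 + 7/15*pi_1 + 4/15*pi_2 + 1/5*pi_3 + 2/15*pi_4
  pi_2 = 1/3*pi_0 + 1/15*pi_1 + 1/15*pi_2 + 1/5*pi_3 + 4/15*pi_4
  pi_3 = 1/15*pi_0 + 4/15*pi_1 + 1/5*pi_2 + 2/5*pi_3 + 2/15*pi_4
  pi_4 = 1/3*pi_0 + 2/15*pi_1 + 1/3*pi_2 + 2/15*pi_3 + 4/15*pi_4
with normalization: pi_0 + pi_1 + pi_2 + pi_3 + pi_4 = 1.

Using the first 4 balance equations plus normalization, the linear system A*pi = b is:
  [-13/15, 1/15, 2/15, 1/15, 1/5] . pi = 0
  [2/15, -8/15, 4/15, 1/5, 2/15] . pi = 0
  [1/3, 1/15, -14/15, 1/5, 4/15] . pi = 0
  [1/15, 4/15, 1/5, -3/5, 2/15] . pi = 0
  [1, 1, 1, 1, 1] . pi = 1

Solving yields:
  pi_0 = 3713/32223
  pi_1 = 8311/32223
  pi_2 = 5563/32223
  pi_3 = 7538/32223
  pi_4 = 2366/10741

Verification (pi * P):
  3713/32223*2/15 + 8311/32223*1/15 + 5563/32223*2/15 + 7538/32223*1/15 + 2366/10741*1/5 = 3713/32223 = pi_0  (ok)
  3713/32223*2/15 + 8311/32223*7/15 + 5563/32223*4/15 + 7538/32223*1/5 + 2366/10741*2/15 = 8311/32223 = pi_1  (ok)
  3713/32223*1/3 + 8311/32223*1/15 + 5563/32223*1/15 + 7538/32223*1/5 + 2366/10741*4/15 = 5563/32223 = pi_2  (ok)
  3713/32223*1/15 + 8311/32223*4/15 + 5563/32223*1/5 + 7538/32223*2/5 + 2366/10741*2/15 = 7538/32223 = pi_3  (ok)
  3713/32223*1/3 + 8311/32223*2/15 + 5563/32223*1/3 + 7538/32223*2/15 + 2366/10741*4/15 = 2366/10741 = pi_4  (ok)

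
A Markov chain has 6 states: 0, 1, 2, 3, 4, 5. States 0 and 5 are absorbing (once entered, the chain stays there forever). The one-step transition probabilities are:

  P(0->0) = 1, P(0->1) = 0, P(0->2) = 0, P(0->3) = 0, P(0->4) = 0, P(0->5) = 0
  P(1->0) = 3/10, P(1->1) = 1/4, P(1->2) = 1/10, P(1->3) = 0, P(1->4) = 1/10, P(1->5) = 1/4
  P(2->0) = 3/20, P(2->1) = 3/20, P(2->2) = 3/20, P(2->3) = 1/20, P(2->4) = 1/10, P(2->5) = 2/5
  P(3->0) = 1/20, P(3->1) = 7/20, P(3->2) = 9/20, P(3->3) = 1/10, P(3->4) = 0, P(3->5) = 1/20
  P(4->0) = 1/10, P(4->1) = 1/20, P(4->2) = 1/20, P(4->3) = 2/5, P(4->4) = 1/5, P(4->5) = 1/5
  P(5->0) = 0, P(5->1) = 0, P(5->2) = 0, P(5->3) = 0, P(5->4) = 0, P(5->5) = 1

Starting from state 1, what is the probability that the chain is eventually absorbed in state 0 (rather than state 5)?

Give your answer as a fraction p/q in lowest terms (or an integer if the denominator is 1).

Let a_i = P(absorbed in 0 | start in state i).
Boundary conditions: a_0 = 1, a_5 = 0.
For each transient state i, a_i = sum_j P(i->j) * a_j:
  a_1 = 3/10*a_0 + 1/4*a_1 + 1/10*a_2 + 0*a_3 + 1/10*a_4 + 1/4*a_5
  a_2 = 3/20*a_0 + 3/20*a_1 + 3/20*a_2 + 1/20*a_3 + 1/10*a_4 + 2/5*a_5
  a_3 = 1/20*a_0 + 7/20*a_1 + 9/20*a_2 + 1/10*a_3 + 0*a_4 + 1/20*a_5
  a_4 = 1/10*a_0 + 1/20*a_1 + 1/20*a_2 + 2/5*a_3 + 1/5*a_4 + 1/5*a_5

Substituting a_0 = 1 and a_5 = 0, rearrange to (I - Q) a = r where r[i] = P(i -> 0):
  [3/4, -1/10, 0, -1/10] . (a_1, a_2, a_3, a_4) = 3/10
  [-3/20, 17/20, -1/20, -1/10] . (a_1, a_2, a_3, a_4) = 3/20
  [-7/20, -9/20, 9/10, 0] . (a_1, a_2, a_3, a_4) = 1/20
  [-1/20, -1/20, -2/5, 4/5] . (a_1, a_2, a_3, a_4) = 1/10

Solving yields:
  a_1 = 3137/6328
  a_2 = 2111/6328
  a_3 = 2627/6328
  a_4 = 695/1808

Starting state is 1, so the absorption probability is a_1 = 3137/6328.

Answer: 3137/6328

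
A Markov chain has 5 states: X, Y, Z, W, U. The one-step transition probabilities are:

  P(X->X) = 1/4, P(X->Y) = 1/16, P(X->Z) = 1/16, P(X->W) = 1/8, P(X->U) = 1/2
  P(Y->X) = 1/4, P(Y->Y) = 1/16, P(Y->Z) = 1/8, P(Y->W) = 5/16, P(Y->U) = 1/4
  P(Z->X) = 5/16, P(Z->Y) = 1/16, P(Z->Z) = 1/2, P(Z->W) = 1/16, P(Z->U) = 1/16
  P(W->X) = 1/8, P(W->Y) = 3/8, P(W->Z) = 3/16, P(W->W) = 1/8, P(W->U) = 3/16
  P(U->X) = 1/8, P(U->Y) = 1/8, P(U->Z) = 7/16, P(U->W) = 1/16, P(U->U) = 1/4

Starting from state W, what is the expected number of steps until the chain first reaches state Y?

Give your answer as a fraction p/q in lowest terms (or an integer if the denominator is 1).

Let h_i = expected steps to first reach Y from state i.
Boundary: h_Y = 0.
First-step equations for the other states:
  h_X = 1 + 1/4*h_X + 1/16*h_Y + 1/16*h_Z + 1/8*h_W + 1/2*h_U
  h_Z = 1 + 5/16*h_X + 1/16*h_Y + 1/2*h_Z + 1/16*h_W + 1/16*h_U
  h_W = 1 + 1/8*h_X + 3/8*h_Y + 3/16*h_Z + 1/8*h_W + 3/16*h_U
  h_U = 1 + 1/8*h_X + 1/8*h_Y + 7/16*h_Z + 1/16*h_W + 1/4*h_U

Substituting h_Y = 0 and rearranging gives the linear system (I - Q) h = 1:
  [3/4, -1/16, -1/8, -1/2] . (h_X, h_Z, h_W, h_U) = 1
  [-5/16, 1/2, -1/16, -1/16] . (h_X, h_Z, h_W, h_U) = 1
  [-1/8, -3/16, 7/8, -3/16] . (h_X, h_Z, h_W, h_U) = 1
  [-1/8, -7/16, -1/16, 3/4] . (h_X, h_Z, h_W, h_U) = 1

Solving yields:
  h_X = 56048/6001
  h_Z = 58800/6001
  h_W = 39232/6001
  h_U = 54912/6001

Starting state is W, so the expected hitting time is h_W = 39232/6001.

Answer: 39232/6001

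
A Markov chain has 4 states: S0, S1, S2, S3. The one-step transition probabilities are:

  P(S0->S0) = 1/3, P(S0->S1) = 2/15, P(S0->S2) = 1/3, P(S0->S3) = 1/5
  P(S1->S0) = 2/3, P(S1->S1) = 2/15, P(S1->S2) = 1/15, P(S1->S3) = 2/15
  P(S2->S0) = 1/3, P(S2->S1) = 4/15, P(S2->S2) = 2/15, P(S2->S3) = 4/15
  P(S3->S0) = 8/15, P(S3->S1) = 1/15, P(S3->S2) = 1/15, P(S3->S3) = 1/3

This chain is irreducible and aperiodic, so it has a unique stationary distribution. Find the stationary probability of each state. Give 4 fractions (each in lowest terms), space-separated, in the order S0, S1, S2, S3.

Answer: 390/911 523/3644 353/1822 855/3644

Derivation:
The stationary distribution satisfies pi = pi * P, i.e.:
  pi_S0 = 1/3*pi_S0 + 2/3*pi_S1 + 1/3*pi_S2 + 8/15*pi_S3
  pi_S1 = 2/15*pi_S0 + 2/15*pi_S1 + 4/15*pi_S2 + 1/15*pi_S3
  pi_S2 = 1/3*pi_S0 + 1/15*pi_S1 + 2/15*pi_S2 + 1/15*pi_S3
  pi_S3 = 1/5*pi_S0 + 2/15*pi_S1 + 4/15*pi_S2 + 1/3*pi_S3
with normalization: pi_S0 + pi_S1 + pi_S2 + pi_S3 = 1.

Using the first 3 balance equations plus normalization, the linear system A*pi = b is:
  [-2/3, 2/3, 1/3, 8/15] . pi = 0
  [2/15, -13/15, 4/15, 1/15] . pi = 0
  [1/3, 1/15, -13/15, 1/15] . pi = 0
  [1, 1, 1, 1] . pi = 1

Solving yields:
  pi_S0 = 390/911
  pi_S1 = 523/3644
  pi_S2 = 353/1822
  pi_S3 = 855/3644

Verification (pi * P):
  390/911*1/3 + 523/3644*2/3 + 353/1822*1/3 + 855/3644*8/15 = 390/911 = pi_S0  (ok)
  390/911*2/15 + 523/3644*2/15 + 353/1822*4/15 + 855/3644*1/15 = 523/3644 = pi_S1  (ok)
  390/911*1/3 + 523/3644*1/15 + 353/1822*2/15 + 855/3644*1/15 = 353/1822 = pi_S2  (ok)
  390/911*1/5 + 523/3644*2/15 + 353/1822*4/15 + 855/3644*1/3 = 855/3644 = pi_S3  (ok)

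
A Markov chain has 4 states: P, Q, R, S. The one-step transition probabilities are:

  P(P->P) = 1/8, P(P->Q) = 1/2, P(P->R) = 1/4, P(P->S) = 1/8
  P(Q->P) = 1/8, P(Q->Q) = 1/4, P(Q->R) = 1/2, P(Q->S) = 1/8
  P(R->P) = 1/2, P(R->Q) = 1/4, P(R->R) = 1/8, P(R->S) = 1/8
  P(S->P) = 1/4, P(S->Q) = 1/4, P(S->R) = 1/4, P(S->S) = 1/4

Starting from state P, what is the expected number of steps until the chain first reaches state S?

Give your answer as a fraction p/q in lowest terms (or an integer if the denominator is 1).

Answer: 8

Derivation:
Let h_i = expected steps to first reach S from state i.
Boundary: h_S = 0.
First-step equations for the other states:
  h_P = 1 + 1/8*h_P + 1/2*h_Q + 1/4*h_R + 1/8*h_S
  h_Q = 1 + 1/8*h_P + 1/4*h_Q + 1/2*h_R + 1/8*h_S
  h_R = 1 + 1/2*h_P + 1/4*h_Q + 1/8*h_R + 1/8*h_S

Substituting h_S = 0 and rearranging gives the linear system (I - Q) h = 1:
  [7/8, -1/2, -1/4] . (h_P, h_Q, h_R) = 1
  [-1/8, 3/4, -1/2] . (h_P, h_Q, h_R) = 1
  [-1/2, -1/4, 7/8] . (h_P, h_Q, h_R) = 1

Solving yields:
  h_P = 8
  h_Q = 8
  h_R = 8

Starting state is P, so the expected hitting time is h_P = 8.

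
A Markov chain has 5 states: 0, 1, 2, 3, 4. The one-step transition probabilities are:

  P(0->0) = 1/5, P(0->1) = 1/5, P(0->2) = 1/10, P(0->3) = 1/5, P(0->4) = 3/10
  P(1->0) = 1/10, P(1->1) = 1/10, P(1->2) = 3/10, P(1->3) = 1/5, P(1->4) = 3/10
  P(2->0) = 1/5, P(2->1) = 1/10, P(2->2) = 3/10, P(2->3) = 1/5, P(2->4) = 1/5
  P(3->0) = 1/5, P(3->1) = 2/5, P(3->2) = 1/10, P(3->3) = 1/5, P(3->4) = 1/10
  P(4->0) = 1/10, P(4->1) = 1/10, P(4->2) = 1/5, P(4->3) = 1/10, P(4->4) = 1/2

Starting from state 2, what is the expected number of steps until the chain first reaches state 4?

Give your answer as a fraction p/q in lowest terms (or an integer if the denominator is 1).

Answer: 5050/1091

Derivation:
Let h_i = expected steps to first reach 4 from state i.
Boundary: h_4 = 0.
First-step equations for the other states:
  h_0 = 1 + 1/5*h_0 + 1/5*h_1 + 1/10*h_2 + 1/5*h_3 + 3/10*h_4
  h_1 = 1 + 1/10*h_0 + 1/10*h_1 + 3/10*h_2 + 1/5*h_3 + 3/10*h_4
  h_2 = 1 + 1/5*h_0 + 1/10*h_1 + 3/10*h_2 + 1/5*h_3 + 1/5*h_4
  h_3 = 1 + 1/5*h_0 + 2/5*h_1 + 1/10*h_2 + 1/5*h_3 + 1/10*h_4

Substituting h_4 = 0 and rearranging gives the linear system (I - Q) h = 1:
  [4/5, -1/5, -1/10, -1/5] . (h_0, h_1, h_2, h_3) = 1
  [-1/10, 9/10, -3/10, -1/5] . (h_0, h_1, h_2, h_3) = 1
  [-1/5, -1/10, 7/10, -1/5] . (h_0, h_1, h_2, h_3) = 1
  [-1/5, -2/5, -1/10, 4/5] . (h_0, h_1, h_2, h_3) = 1

Solving yields:
  h_0 = 4500/1091
  h_1 = 4600/1091
  h_2 = 5050/1091
  h_3 = 5420/1091

Starting state is 2, so the expected hitting time is h_2 = 5050/1091.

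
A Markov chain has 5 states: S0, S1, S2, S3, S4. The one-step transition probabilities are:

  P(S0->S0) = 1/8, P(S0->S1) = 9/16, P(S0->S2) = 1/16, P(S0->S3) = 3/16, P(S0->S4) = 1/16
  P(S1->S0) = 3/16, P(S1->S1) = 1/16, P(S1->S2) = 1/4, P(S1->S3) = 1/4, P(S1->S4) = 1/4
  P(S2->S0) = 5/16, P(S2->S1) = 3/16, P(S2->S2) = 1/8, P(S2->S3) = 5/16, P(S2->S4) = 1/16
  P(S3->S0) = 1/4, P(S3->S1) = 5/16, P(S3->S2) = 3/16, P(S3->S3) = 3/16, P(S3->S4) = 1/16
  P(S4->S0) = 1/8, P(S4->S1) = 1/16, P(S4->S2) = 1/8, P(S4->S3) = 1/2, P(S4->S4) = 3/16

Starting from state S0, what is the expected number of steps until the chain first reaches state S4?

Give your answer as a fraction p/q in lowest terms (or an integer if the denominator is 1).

Answer: 8064/955

Derivation:
Let h_i = expected steps to first reach S4 from state i.
Boundary: h_S4 = 0.
First-step equations for the other states:
  h_S0 = 1 + 1/8*h_S0 + 9/16*h_S1 + 1/16*h_S2 + 3/16*h_S3 + 1/16*h_S4
  h_S1 = 1 + 3/16*h_S0 + 1/16*h_S1 + 1/4*h_S2 + 1/4*h_S3 + 1/4*h_S4
  h_S2 = 1 + 5/16*h_S0 + 3/16*h_S1 + 1/8*h_S2 + 5/16*h_S3 + 1/16*h_S4
  h_S3 = 1 + 1/4*h_S0 + 5/16*h_S1 + 3/16*h_S2 + 3/16*h_S3 + 1/16*h_S4

Substituting h_S4 = 0 and rearranging gives the linear system (I - Q) h = 1:
  [7/8, -9/16, -1/16, -3/16] . (h_S0, h_S1, h_S2, h_S3) = 1
  [-3/16, 15/16, -1/4, -1/4] . (h_S0, h_S1, h_S2, h_S3) = 1
  [-5/16, -3/16, 7/8, -5/16] . (h_S0, h_S1, h_S2, h_S3) = 1
  [-1/4, -5/16, -3/16, 13/16] . (h_S0, h_S1, h_S2, h_S3) = 1

Solving yields:
  h_S0 = 8064/955
  h_S1 = 1424/191
  h_S2 = 1696/191
  h_S3 = 8352/955

Starting state is S0, so the expected hitting time is h_S0 = 8064/955.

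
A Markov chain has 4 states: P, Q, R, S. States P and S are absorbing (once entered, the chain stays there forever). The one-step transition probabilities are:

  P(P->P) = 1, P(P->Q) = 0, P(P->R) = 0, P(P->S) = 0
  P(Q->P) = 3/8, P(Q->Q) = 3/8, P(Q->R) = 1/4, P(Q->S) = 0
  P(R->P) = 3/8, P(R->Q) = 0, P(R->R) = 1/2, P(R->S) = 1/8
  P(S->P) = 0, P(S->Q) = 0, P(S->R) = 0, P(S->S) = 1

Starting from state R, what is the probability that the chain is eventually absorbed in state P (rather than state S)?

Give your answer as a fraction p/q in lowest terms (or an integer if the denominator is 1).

Answer: 3/4

Derivation:
Let a_i = P(absorbed in P | start in state i).
Boundary conditions: a_P = 1, a_S = 0.
For each transient state i, a_i = sum_j P(i->j) * a_j:
  a_Q = 3/8*a_P + 3/8*a_Q + 1/4*a_R + 0*a_S
  a_R = 3/8*a_P + 0*a_Q + 1/2*a_R + 1/8*a_S

Substituting a_P = 1 and a_S = 0, rearrange to (I - Q) a = r where r[i] = P(i -> P):
  [5/8, -1/4] . (a_Q, a_R) = 3/8
  [0, 1/2] . (a_Q, a_R) = 3/8

Solving yields:
  a_Q = 9/10
  a_R = 3/4

Starting state is R, so the absorption probability is a_R = 3/4.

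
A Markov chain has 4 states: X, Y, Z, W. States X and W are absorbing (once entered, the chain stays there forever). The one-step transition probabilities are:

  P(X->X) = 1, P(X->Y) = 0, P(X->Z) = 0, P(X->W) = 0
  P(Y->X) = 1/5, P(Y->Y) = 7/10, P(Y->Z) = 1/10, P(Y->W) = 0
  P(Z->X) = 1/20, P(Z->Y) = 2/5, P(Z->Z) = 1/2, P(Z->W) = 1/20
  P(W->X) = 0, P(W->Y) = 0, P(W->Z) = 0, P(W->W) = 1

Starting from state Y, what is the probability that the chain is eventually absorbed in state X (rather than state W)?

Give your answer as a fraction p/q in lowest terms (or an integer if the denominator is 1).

Let a_i = P(absorbed in X | start in state i).
Boundary conditions: a_X = 1, a_W = 0.
For each transient state i, a_i = sum_j P(i->j) * a_j:
  a_Y = 1/5*a_X + 7/10*a_Y + 1/10*a_Z + 0*a_W
  a_Z = 1/20*a_X + 2/5*a_Y + 1/2*a_Z + 1/20*a_W

Substituting a_X = 1 and a_W = 0, rearrange to (I - Q) a = r where r[i] = P(i -> X):
  [3/10, -1/10] . (a_Y, a_Z) = 1/5
  [-2/5, 1/2] . (a_Y, a_Z) = 1/20

Solving yields:
  a_Y = 21/22
  a_Z = 19/22

Starting state is Y, so the absorption probability is a_Y = 21/22.

Answer: 21/22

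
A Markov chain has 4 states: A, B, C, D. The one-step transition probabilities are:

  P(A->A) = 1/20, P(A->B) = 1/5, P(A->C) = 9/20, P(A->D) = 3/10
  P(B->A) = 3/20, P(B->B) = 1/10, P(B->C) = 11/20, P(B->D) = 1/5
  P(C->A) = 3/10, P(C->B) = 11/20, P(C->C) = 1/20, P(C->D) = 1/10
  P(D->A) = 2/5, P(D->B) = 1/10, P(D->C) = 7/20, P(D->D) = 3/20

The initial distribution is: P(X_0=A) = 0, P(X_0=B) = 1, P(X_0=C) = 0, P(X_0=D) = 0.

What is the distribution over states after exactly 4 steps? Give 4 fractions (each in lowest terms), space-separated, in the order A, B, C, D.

Answer: 9497/40000 23347/80000 5991/20000 2739/16000

Derivation:
Propagating the distribution step by step (d_{t+1} = d_t * P):
d_0 = (A=0, B=1, C=0, D=0)
  d_1[A] = 0*1/20 + 1*3/20 + 0*3/10 + 0*2/5 = 3/20
  d_1[B] = 0*1/5 + 1*1/10 + 0*11/20 + 0*1/10 = 1/10
  d_1[C] = 0*9/20 + 1*11/20 + 0*1/20 + 0*7/20 = 11/20
  d_1[D] = 0*3/10 + 1*1/5 + 0*1/10 + 0*3/20 = 1/5
d_1 = (A=3/20, B=1/10, C=11/20, D=1/5)
  d_2[A] = 3/20*1/20 + 1/10*3/20 + 11/20*3/10 + 1/5*2/5 = 107/400
  d_2[B] = 3/20*1/5 + 1/10*1/10 + 11/20*11/20 + 1/5*1/10 = 29/80
  d_2[C] = 3/20*9/20 + 1/10*11/20 + 11/20*1/20 + 1/5*7/20 = 11/50
  d_2[D] = 3/20*3/10 + 1/10*1/5 + 11/20*1/10 + 1/5*3/20 = 3/20
d_2 = (A=107/400, B=29/80, C=11/50, D=3/20)
  d_3[A] = 107/400*1/20 + 29/80*3/20 + 11/50*3/10 + 3/20*2/5 = 31/160
  d_3[B] = 107/400*1/5 + 29/80*1/10 + 11/50*11/20 + 3/20*1/10 = 903/4000
  d_3[C] = 107/400*9/20 + 29/80*11/20 + 11/50*1/20 + 3/20*7/20 = 1533/4000
  d_3[D] = 107/400*3/10 + 29/80*1/5 + 11/50*1/10 + 3/20*3/20 = 789/4000
d_3 = (A=31/160, B=903/4000, C=1533/4000, D=789/4000)
  d_4[A] = 31/160*1/20 + 903/4000*3/20 + 1533/4000*3/10 + 789/4000*2/5 = 9497/40000
  d_4[B] = 31/160*1/5 + 903/4000*1/10 + 1533/4000*11/20 + 789/4000*1/10 = 23347/80000
  d_4[C] = 31/160*9/20 + 903/4000*11/20 + 1533/4000*1/20 + 789/4000*7/20 = 5991/20000
  d_4[D] = 31/160*3/10 + 903/4000*1/5 + 1533/4000*1/10 + 789/4000*3/20 = 2739/16000
d_4 = (A=9497/40000, B=23347/80000, C=5991/20000, D=2739/16000)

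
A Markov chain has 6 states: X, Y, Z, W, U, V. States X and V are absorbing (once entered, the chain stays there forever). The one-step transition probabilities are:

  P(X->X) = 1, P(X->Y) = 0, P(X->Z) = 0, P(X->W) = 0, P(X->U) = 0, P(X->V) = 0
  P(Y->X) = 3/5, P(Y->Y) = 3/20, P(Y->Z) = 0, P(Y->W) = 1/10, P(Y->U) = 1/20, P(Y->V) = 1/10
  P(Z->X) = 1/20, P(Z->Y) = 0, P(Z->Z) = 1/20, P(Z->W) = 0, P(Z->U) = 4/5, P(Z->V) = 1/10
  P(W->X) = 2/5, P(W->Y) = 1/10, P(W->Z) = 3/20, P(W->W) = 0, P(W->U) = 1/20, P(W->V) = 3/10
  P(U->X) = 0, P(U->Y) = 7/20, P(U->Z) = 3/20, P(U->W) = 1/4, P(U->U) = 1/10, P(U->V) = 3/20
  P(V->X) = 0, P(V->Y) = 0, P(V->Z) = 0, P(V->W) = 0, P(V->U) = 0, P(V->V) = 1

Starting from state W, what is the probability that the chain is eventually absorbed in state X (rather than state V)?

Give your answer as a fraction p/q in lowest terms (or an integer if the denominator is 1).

Let a_i = P(absorbed in X | start in state i).
Boundary conditions: a_X = 1, a_V = 0.
For each transient state i, a_i = sum_j P(i->j) * a_j:
  a_Y = 3/5*a_X + 3/20*a_Y + 0*a_Z + 1/10*a_W + 1/20*a_U + 1/10*a_V
  a_Z = 1/20*a_X + 0*a_Y + 1/20*a_Z + 0*a_W + 4/5*a_U + 1/10*a_V
  a_W = 2/5*a_X + 1/10*a_Y + 3/20*a_Z + 0*a_W + 1/20*a_U + 3/10*a_V
  a_U = 0*a_X + 7/20*a_Y + 3/20*a_Z + 1/4*a_W + 1/10*a_U + 3/20*a_V

Substituting a_X = 1 and a_V = 0, rearrange to (I - Q) a = r where r[i] = P(i -> X):
  [17/20, 0, -1/10, -1/20] . (a_Y, a_Z, a_W, a_U) = 3/5
  [0, 19/20, 0, -4/5] . (a_Y, a_Z, a_W, a_U) = 1/20
  [-1/10, -3/20, 1, -1/20] . (a_Y, a_Z, a_W, a_U) = 2/5
  [-7/20, -3/20, -1/4, 9/10] . (a_Y, a_Z, a_W, a_U) = 0

Solving yields:
  a_Y = 72193/89301
  a_Z = 15757/29767
  a_W = 52558/89301
  a_U = 16851/29767

Starting state is W, so the absorption probability is a_W = 52558/89301.

Answer: 52558/89301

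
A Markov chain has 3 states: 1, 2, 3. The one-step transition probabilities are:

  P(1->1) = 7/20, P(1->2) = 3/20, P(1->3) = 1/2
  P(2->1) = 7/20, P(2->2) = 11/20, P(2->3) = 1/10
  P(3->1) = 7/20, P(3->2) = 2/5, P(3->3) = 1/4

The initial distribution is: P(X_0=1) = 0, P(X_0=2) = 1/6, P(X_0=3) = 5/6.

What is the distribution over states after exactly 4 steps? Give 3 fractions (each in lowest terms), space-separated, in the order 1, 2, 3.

Propagating the distribution step by step (d_{t+1} = d_t * P):
d_0 = (1=0, 2=1/6, 3=5/6)
  d_1[1] = 0*7/20 + 1/6*7/20 + 5/6*7/20 = 7/20
  d_1[2] = 0*3/20 + 1/6*11/20 + 5/6*2/5 = 17/40
  d_1[3] = 0*1/2 + 1/6*1/10 + 5/6*1/4 = 9/40
d_1 = (1=7/20, 2=17/40, 3=9/40)
  d_2[1] = 7/20*7/20 + 17/40*7/20 + 9/40*7/20 = 7/20
  d_2[2] = 7/20*3/20 + 17/40*11/20 + 9/40*2/5 = 301/800
  d_2[3] = 7/20*1/2 + 17/40*1/10 + 9/40*1/4 = 219/800
d_2 = (1=7/20, 2=301/800, 3=219/800)
  d_3[1] = 7/20*7/20 + 301/800*7/20 + 219/800*7/20 = 7/20
  d_3[2] = 7/20*3/20 + 301/800*11/20 + 219/800*2/5 = 5903/16000
  d_3[3] = 7/20*1/2 + 301/800*1/10 + 219/800*1/4 = 4497/16000
d_3 = (1=7/20, 2=5903/16000, 3=4497/16000)
  d_4[1] = 7/20*7/20 + 5903/16000*7/20 + 4497/16000*7/20 = 7/20
  d_4[2] = 7/20*3/20 + 5903/16000*11/20 + 4497/16000*2/5 = 117709/320000
  d_4[3] = 7/20*1/2 + 5903/16000*1/10 + 4497/16000*1/4 = 90291/320000
d_4 = (1=7/20, 2=117709/320000, 3=90291/320000)

Answer: 7/20 117709/320000 90291/320000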